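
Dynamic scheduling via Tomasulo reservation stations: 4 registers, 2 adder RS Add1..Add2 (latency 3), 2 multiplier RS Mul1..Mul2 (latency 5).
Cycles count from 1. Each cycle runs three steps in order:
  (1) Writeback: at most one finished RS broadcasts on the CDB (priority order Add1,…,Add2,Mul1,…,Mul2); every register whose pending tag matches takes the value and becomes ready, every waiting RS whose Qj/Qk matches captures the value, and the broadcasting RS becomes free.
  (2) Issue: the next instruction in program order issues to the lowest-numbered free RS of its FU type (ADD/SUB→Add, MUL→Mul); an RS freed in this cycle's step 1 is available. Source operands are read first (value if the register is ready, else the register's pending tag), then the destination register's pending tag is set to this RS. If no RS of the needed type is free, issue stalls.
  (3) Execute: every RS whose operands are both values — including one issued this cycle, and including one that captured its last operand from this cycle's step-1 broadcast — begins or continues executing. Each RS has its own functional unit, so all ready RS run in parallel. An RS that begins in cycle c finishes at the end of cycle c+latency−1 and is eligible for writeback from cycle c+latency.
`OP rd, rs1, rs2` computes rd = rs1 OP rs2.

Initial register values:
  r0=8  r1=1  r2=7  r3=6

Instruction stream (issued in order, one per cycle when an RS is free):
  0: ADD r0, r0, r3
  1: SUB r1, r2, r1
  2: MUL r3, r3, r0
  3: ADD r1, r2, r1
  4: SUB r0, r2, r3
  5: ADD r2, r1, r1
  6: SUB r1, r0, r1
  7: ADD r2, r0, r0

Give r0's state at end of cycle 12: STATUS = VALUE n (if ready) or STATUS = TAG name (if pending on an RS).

  c1: issue ADD r0<-Add1  regs: r0:Add1,r1:1,r2:7,r3:6
  c2: issue SUB r1<-Add2  regs: r0:Add1,r1:Add2,r2:7,r3:6
  c3: issue MUL r3<-Mul1  regs: r0:Add1,r1:Add2,r2:7,r3:Mul1
  c4: CDB Add1=14; issue ADD r1<-Add1  regs: r0:14,r1:Add1,r2:7,r3:Mul1
  c5: CDB Add2=6; issue SUB r0<-Add2  regs: r0:Add2,r1:Add1,r2:7,r3:Mul1
  c6: stall  regs: r0:Add2,r1:Add1,r2:7,r3:Mul1
  c7: stall  regs: r0:Add2,r1:Add1,r2:7,r3:Mul1
  c8: CDB Add1=13; issue ADD r2<-Add1  regs: r0:Add2,r1:13,r2:Add1,r3:Mul1
  c9: CDB Mul1=84; stall  regs: r0:Add2,r1:13,r2:Add1,r3:84
  c10: stall  regs: r0:Add2,r1:13,r2:Add1,r3:84
  c11: CDB Add1=26; issue SUB r1<-Add1  regs: r0:Add2,r1:Add1,r2:26,r3:84
  c12: CDB Add2=-77; issue ADD r2<-Add2  regs: r0:-77,r1:Add1,r2:Add2,r3:84

STATUS = VALUE -77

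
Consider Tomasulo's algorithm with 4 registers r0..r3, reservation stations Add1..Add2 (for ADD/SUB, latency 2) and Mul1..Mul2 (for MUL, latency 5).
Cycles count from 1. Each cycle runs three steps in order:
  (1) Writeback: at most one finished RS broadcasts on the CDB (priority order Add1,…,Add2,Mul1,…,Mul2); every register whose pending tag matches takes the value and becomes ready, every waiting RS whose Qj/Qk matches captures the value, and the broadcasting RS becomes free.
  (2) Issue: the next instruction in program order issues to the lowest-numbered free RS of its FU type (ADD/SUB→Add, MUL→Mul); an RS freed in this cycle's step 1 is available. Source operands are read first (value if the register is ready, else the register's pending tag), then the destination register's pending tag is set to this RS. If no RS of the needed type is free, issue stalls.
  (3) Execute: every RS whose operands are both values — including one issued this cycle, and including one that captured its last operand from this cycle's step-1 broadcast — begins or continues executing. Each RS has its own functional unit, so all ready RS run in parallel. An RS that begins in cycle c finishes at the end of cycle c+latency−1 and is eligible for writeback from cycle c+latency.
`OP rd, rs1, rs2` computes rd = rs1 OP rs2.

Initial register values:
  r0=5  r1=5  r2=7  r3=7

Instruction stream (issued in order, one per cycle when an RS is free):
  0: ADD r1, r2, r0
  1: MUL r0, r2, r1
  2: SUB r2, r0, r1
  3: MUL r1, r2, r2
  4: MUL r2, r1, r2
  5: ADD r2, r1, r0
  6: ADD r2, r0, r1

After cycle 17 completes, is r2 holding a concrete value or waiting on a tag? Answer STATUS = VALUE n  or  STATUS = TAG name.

  c1: issue ADD r1<-Add1  regs: r0:5,r1:Add1,r2:7,r3:7
  c2: issue MUL r0<-Mul1  regs: r0:Mul1,r1:Add1,r2:7,r3:7
  c3: CDB Add1=12; issue SUB r2<-Add1  regs: r0:Mul1,r1:12,r2:Add1,r3:7
  c4: issue MUL r1<-Mul2  regs: r0:Mul1,r1:Mul2,r2:Add1,r3:7
  c5: stall  regs: r0:Mul1,r1:Mul2,r2:Add1,r3:7
  c6: stall  regs: r0:Mul1,r1:Mul2,r2:Add1,r3:7
  c7: stall  regs: r0:Mul1,r1:Mul2,r2:Add1,r3:7
  c8: CDB Mul1=84; issue MUL r2<-Mul1  regs: r0:84,r1:Mul2,r2:Mul1,r3:7
  c9: issue ADD r2<-Add2  regs: r0:84,r1:Mul2,r2:Add2,r3:7
  c10: CDB Add1=72; issue ADD r2<-Add1  regs: r0:84,r1:Mul2,r2:Add1,r3:7
  c11: -  regs: r0:84,r1:Mul2,r2:Add1,r3:7
  c12: -  regs: r0:84,r1:Mul2,r2:Add1,r3:7
  c13: -  regs: r0:84,r1:Mul2,r2:Add1,r3:7
  c14: -  regs: r0:84,r1:Mul2,r2:Add1,r3:7
  c15: CDB Mul2=5184  regs: r0:84,r1:5184,r2:Add1,r3:7
  c16: -  regs: r0:84,r1:5184,r2:Add1,r3:7
  c17: CDB Add1=5268  regs: r0:84,r1:5184,r2:5268,r3:7

STATUS = VALUE 5268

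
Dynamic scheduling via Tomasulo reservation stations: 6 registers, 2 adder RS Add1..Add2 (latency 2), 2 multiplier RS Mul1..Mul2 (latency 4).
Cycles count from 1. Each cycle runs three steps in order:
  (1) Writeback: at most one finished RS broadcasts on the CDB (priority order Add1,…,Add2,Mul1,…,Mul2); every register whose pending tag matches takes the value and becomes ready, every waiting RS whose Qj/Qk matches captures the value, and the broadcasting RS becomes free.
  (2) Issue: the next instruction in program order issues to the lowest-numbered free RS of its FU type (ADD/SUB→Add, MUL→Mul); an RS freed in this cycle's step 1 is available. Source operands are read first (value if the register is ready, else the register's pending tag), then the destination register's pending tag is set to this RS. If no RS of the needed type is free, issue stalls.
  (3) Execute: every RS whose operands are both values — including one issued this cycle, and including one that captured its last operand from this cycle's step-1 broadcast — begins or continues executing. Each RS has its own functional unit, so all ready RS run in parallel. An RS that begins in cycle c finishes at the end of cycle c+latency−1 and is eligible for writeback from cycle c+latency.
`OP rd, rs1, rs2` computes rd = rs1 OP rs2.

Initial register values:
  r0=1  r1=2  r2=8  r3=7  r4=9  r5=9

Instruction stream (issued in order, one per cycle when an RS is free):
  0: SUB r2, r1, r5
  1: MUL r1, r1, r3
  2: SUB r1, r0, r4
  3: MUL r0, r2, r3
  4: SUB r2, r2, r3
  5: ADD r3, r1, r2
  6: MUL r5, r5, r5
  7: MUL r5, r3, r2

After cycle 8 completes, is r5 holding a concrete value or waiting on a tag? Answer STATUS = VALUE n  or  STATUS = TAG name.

STATUS = TAG Mul2

cycle 1: issue SUB r2<-Add1 // r0:1,r1:2,r2:Add1,r3:7,r4:9,r5:9
cycle 2: issue MUL r1<-Mul1 // r0:1,r1:Mul1,r2:Add1,r3:7,r4:9,r5:9
cycle 3: CDB Add1=-7; issue SUB r1<-Add1 // r0:1,r1:Add1,r2:-7,r3:7,r4:9,r5:9
cycle 4: issue MUL r0<-Mul2 // r0:Mul2,r1:Add1,r2:-7,r3:7,r4:9,r5:9
cycle 5: CDB Add1=-8; issue SUB r2<-Add1 // r0:Mul2,r1:-8,r2:Add1,r3:7,r4:9,r5:9
cycle 6: CDB Mul1=14; issue ADD r3<-Add2 // r0:Mul2,r1:-8,r2:Add1,r3:Add2,r4:9,r5:9
cycle 7: CDB Add1=-14; issue MUL r5<-Mul1 // r0:Mul2,r1:-8,r2:-14,r3:Add2,r4:9,r5:Mul1
cycle 8: CDB Mul2=-49; issue MUL r5<-Mul2 // r0:-49,r1:-8,r2:-14,r3:Add2,r4:9,r5:Mul2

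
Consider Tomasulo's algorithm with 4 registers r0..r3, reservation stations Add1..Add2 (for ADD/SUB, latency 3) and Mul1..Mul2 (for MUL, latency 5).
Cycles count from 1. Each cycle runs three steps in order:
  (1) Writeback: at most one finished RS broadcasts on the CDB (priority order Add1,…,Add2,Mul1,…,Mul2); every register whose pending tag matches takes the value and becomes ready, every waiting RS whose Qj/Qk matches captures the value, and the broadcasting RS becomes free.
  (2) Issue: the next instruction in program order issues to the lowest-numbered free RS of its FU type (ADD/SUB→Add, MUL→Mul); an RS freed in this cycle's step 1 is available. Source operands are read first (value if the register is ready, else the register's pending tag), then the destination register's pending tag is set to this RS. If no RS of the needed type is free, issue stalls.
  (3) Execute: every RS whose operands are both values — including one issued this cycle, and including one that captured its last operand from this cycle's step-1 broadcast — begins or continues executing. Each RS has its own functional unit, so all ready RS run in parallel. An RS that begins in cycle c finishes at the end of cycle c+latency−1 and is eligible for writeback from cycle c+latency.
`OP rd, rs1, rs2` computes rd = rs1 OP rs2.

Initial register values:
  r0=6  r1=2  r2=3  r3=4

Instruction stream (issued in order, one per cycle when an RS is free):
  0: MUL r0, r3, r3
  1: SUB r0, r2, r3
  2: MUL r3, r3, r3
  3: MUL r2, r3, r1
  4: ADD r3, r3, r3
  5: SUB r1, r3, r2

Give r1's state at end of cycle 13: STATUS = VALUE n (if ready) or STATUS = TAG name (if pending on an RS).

STATUS = TAG Add2

  c1: issue MUL r0<-Mul1  regs: r0:Mul1,r1:2,r2:3,r3:4
  c2: issue SUB r0<-Add1  regs: r0:Add1,r1:2,r2:3,r3:4
  c3: issue MUL r3<-Mul2  regs: r0:Add1,r1:2,r2:3,r3:Mul2
  c4: stall  regs: r0:Add1,r1:2,r2:3,r3:Mul2
  c5: CDB Add1=-1; stall  regs: r0:-1,r1:2,r2:3,r3:Mul2
  c6: CDB Mul1=16; issue MUL r2<-Mul1  regs: r0:-1,r1:2,r2:Mul1,r3:Mul2
  c7: issue ADD r3<-Add1  regs: r0:-1,r1:2,r2:Mul1,r3:Add1
  c8: CDB Mul2=16; issue SUB r1<-Add2  regs: r0:-1,r1:Add2,r2:Mul1,r3:Add1
  c9: -  regs: r0:-1,r1:Add2,r2:Mul1,r3:Add1
  c10: -  regs: r0:-1,r1:Add2,r2:Mul1,r3:Add1
  c11: CDB Add1=32  regs: r0:-1,r1:Add2,r2:Mul1,r3:32
  c12: -  regs: r0:-1,r1:Add2,r2:Mul1,r3:32
  c13: CDB Mul1=32  regs: r0:-1,r1:Add2,r2:32,r3:32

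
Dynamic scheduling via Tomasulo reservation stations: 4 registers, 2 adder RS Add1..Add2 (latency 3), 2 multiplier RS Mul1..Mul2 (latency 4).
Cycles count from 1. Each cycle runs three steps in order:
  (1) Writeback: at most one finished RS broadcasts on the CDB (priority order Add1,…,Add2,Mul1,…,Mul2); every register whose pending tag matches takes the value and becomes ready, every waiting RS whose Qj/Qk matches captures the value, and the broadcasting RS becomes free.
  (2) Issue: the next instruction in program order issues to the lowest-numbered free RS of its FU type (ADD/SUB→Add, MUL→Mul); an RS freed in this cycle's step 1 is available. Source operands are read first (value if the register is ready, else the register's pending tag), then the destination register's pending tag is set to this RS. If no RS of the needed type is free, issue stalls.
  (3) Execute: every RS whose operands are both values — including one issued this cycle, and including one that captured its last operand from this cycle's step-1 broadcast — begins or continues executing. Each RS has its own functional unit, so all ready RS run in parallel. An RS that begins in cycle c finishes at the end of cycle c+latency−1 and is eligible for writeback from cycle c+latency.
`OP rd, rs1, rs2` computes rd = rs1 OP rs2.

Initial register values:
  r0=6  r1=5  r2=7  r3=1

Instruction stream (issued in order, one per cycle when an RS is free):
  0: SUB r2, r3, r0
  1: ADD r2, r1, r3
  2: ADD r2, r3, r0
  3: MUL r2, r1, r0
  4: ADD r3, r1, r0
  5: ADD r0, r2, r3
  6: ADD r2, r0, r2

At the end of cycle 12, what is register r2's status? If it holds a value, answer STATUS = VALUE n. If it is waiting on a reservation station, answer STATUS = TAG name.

c1: issue SUB r2<-Add1 | r0:6,r1:5,r2:Add1,r3:1
c2: issue ADD r2<-Add2 | r0:6,r1:5,r2:Add2,r3:1
c3: stall | r0:6,r1:5,r2:Add2,r3:1
c4: CDB Add1=-5; issue ADD r2<-Add1 | r0:6,r1:5,r2:Add1,r3:1
c5: CDB Add2=6; issue MUL r2<-Mul1 | r0:6,r1:5,r2:Mul1,r3:1
c6: issue ADD r3<-Add2 | r0:6,r1:5,r2:Mul1,r3:Add2
c7: CDB Add1=7; issue ADD r0<-Add1 | r0:Add1,r1:5,r2:Mul1,r3:Add2
c8: stall | r0:Add1,r1:5,r2:Mul1,r3:Add2
c9: CDB Add2=11; issue ADD r2<-Add2 | r0:Add1,r1:5,r2:Add2,r3:11
c10: CDB Mul1=30 | r0:Add1,r1:5,r2:Add2,r3:11
c11: - | r0:Add1,r1:5,r2:Add2,r3:11
c12: - | r0:Add1,r1:5,r2:Add2,r3:11

STATUS = TAG Add2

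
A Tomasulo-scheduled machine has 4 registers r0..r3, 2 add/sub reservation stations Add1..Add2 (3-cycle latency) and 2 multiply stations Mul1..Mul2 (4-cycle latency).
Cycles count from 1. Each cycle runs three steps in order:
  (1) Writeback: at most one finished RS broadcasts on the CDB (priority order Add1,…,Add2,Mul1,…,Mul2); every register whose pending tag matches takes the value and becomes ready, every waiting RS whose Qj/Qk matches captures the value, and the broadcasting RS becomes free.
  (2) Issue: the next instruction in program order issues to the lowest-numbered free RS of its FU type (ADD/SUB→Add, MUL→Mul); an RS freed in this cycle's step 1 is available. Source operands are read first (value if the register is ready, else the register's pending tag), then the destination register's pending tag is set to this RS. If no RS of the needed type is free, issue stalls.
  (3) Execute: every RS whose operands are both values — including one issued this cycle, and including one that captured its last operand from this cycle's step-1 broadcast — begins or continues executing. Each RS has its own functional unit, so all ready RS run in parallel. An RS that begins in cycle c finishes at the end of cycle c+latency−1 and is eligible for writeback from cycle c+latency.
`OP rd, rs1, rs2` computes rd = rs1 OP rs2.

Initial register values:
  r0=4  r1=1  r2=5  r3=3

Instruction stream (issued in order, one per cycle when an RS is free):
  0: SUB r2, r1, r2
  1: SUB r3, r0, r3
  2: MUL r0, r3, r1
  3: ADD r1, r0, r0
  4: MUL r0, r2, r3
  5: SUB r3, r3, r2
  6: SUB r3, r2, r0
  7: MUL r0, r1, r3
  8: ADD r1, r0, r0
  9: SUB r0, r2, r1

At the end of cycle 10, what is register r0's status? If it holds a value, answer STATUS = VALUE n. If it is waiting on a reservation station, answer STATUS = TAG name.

cycle 1: issue SUB r2<-Add1 // r0:4,r1:1,r2:Add1,r3:3
cycle 2: issue SUB r3<-Add2 // r0:4,r1:1,r2:Add1,r3:Add2
cycle 3: issue MUL r0<-Mul1 // r0:Mul1,r1:1,r2:Add1,r3:Add2
cycle 4: CDB Add1=-4; issue ADD r1<-Add1 // r0:Mul1,r1:Add1,r2:-4,r3:Add2
cycle 5: CDB Add2=1; issue MUL r0<-Mul2 // r0:Mul2,r1:Add1,r2:-4,r3:1
cycle 6: issue SUB r3<-Add2 // r0:Mul2,r1:Add1,r2:-4,r3:Add2
cycle 7: stall // r0:Mul2,r1:Add1,r2:-4,r3:Add2
cycle 8: stall // r0:Mul2,r1:Add1,r2:-4,r3:Add2
cycle 9: CDB Add2=5; issue SUB r3<-Add2 // r0:Mul2,r1:Add1,r2:-4,r3:Add2
cycle 10: CDB Mul1=1; issue MUL r0<-Mul1 // r0:Mul1,r1:Add1,r2:-4,r3:Add2

STATUS = TAG Mul1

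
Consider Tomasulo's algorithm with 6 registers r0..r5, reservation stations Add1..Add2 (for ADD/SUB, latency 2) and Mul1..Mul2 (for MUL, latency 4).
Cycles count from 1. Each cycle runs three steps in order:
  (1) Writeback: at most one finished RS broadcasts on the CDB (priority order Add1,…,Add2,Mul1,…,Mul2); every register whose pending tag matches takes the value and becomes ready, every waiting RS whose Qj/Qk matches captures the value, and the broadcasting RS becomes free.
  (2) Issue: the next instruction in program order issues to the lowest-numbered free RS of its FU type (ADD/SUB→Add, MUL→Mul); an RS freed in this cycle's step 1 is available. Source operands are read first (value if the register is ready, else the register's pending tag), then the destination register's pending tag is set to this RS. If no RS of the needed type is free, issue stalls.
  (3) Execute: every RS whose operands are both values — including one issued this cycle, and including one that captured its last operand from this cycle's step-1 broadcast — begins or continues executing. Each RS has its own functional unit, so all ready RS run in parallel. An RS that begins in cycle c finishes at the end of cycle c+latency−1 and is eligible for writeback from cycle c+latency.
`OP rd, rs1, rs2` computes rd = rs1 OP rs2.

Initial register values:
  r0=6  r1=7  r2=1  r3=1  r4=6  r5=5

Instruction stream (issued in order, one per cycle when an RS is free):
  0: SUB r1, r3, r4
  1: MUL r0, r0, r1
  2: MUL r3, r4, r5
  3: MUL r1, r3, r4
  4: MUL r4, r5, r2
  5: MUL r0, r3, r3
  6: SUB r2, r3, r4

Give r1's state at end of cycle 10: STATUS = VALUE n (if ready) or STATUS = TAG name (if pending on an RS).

STATUS = TAG Mul1

  c1: issue SUB r1<-Add1  regs: r0:6,r1:Add1,r2:1,r3:1,r4:6,r5:5
  c2: issue MUL r0<-Mul1  regs: r0:Mul1,r1:Add1,r2:1,r3:1,r4:6,r5:5
  c3: CDB Add1=-5; issue MUL r3<-Mul2  regs: r0:Mul1,r1:-5,r2:1,r3:Mul2,r4:6,r5:5
  c4: stall  regs: r0:Mul1,r1:-5,r2:1,r3:Mul2,r4:6,r5:5
  c5: stall  regs: r0:Mul1,r1:-5,r2:1,r3:Mul2,r4:6,r5:5
  c6: stall  regs: r0:Mul1,r1:-5,r2:1,r3:Mul2,r4:6,r5:5
  c7: CDB Mul1=-30; issue MUL r1<-Mul1  regs: r0:-30,r1:Mul1,r2:1,r3:Mul2,r4:6,r5:5
  c8: CDB Mul2=30; issue MUL r4<-Mul2  regs: r0:-30,r1:Mul1,r2:1,r3:30,r4:Mul2,r5:5
  c9: stall  regs: r0:-30,r1:Mul1,r2:1,r3:30,r4:Mul2,r5:5
  c10: stall  regs: r0:-30,r1:Mul1,r2:1,r3:30,r4:Mul2,r5:5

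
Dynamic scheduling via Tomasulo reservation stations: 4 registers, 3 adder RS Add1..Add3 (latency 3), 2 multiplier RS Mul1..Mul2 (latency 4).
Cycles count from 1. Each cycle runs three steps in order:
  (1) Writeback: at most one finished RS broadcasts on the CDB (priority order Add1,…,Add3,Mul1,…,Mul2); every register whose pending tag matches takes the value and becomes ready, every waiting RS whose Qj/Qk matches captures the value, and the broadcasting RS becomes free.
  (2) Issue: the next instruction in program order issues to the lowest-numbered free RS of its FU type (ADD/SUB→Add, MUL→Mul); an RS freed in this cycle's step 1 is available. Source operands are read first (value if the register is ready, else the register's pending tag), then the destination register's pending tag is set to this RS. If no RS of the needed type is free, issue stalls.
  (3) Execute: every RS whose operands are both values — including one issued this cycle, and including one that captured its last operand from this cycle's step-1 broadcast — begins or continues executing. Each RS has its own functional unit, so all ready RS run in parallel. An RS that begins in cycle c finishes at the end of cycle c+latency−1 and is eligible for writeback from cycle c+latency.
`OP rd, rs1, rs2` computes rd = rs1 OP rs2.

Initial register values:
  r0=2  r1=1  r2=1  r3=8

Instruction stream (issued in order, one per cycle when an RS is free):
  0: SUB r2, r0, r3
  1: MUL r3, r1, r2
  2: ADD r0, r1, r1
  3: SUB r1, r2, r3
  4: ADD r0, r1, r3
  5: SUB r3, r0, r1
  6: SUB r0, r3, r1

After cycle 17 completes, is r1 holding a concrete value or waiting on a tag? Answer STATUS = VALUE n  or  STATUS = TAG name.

c1: issue SUB r2<-Add1 | r0:2,r1:1,r2:Add1,r3:8
c2: issue MUL r3<-Mul1 | r0:2,r1:1,r2:Add1,r3:Mul1
c3: issue ADD r0<-Add2 | r0:Add2,r1:1,r2:Add1,r3:Mul1
c4: CDB Add1=-6; issue SUB r1<-Add1 | r0:Add2,r1:Add1,r2:-6,r3:Mul1
c5: issue ADD r0<-Add3 | r0:Add3,r1:Add1,r2:-6,r3:Mul1
c6: CDB Add2=2; issue SUB r3<-Add2 | r0:Add3,r1:Add1,r2:-6,r3:Add2
c7: stall | r0:Add3,r1:Add1,r2:-6,r3:Add2
c8: CDB Mul1=-6; stall | r0:Add3,r1:Add1,r2:-6,r3:Add2
c9: stall | r0:Add3,r1:Add1,r2:-6,r3:Add2
c10: stall | r0:Add3,r1:Add1,r2:-6,r3:Add2
c11: CDB Add1=0; issue SUB r0<-Add1 | r0:Add1,r1:0,r2:-6,r3:Add2
c12: - | r0:Add1,r1:0,r2:-6,r3:Add2
c13: - | r0:Add1,r1:0,r2:-6,r3:Add2
c14: CDB Add3=-6 | r0:Add1,r1:0,r2:-6,r3:Add2
c15: - | r0:Add1,r1:0,r2:-6,r3:Add2
c16: - | r0:Add1,r1:0,r2:-6,r3:Add2
c17: CDB Add2=-6 | r0:Add1,r1:0,r2:-6,r3:-6

STATUS = VALUE 0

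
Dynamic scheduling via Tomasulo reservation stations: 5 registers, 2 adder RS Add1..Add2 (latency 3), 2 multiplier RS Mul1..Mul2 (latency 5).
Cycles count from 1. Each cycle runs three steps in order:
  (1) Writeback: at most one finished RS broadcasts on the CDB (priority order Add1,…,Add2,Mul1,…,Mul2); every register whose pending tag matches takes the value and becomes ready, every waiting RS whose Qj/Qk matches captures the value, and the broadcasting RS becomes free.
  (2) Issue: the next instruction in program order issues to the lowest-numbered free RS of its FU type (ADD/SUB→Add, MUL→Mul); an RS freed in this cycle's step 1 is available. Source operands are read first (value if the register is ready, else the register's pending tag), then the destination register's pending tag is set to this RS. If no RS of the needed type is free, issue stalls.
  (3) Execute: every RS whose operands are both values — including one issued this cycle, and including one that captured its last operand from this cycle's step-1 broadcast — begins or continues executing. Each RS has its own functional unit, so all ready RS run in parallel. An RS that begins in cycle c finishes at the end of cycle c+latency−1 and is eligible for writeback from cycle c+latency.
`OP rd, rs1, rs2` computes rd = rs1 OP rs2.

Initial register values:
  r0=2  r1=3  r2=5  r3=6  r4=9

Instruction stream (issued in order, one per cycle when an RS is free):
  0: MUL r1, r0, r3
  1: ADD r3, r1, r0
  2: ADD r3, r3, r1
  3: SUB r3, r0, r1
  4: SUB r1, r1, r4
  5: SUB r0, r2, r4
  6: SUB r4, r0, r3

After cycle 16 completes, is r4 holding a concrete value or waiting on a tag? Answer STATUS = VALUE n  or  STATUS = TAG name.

c1: issue MUL r1<-Mul1 | r0:2,r1:Mul1,r2:5,r3:6,r4:9
c2: issue ADD r3<-Add1 | r0:2,r1:Mul1,r2:5,r3:Add1,r4:9
c3: issue ADD r3<-Add2 | r0:2,r1:Mul1,r2:5,r3:Add2,r4:9
c4: stall | r0:2,r1:Mul1,r2:5,r3:Add2,r4:9
c5: stall | r0:2,r1:Mul1,r2:5,r3:Add2,r4:9
c6: CDB Mul1=12; stall | r0:2,r1:12,r2:5,r3:Add2,r4:9
c7: stall | r0:2,r1:12,r2:5,r3:Add2,r4:9
c8: stall | r0:2,r1:12,r2:5,r3:Add2,r4:9
c9: CDB Add1=14; issue SUB r3<-Add1 | r0:2,r1:12,r2:5,r3:Add1,r4:9
c10: stall | r0:2,r1:12,r2:5,r3:Add1,r4:9
c11: stall | r0:2,r1:12,r2:5,r3:Add1,r4:9
c12: CDB Add1=-10; issue SUB r1<-Add1 | r0:2,r1:Add1,r2:5,r3:-10,r4:9
c13: CDB Add2=26; issue SUB r0<-Add2 | r0:Add2,r1:Add1,r2:5,r3:-10,r4:9
c14: stall | r0:Add2,r1:Add1,r2:5,r3:-10,r4:9
c15: CDB Add1=3; issue SUB r4<-Add1 | r0:Add2,r1:3,r2:5,r3:-10,r4:Add1
c16: CDB Add2=-4 | r0:-4,r1:3,r2:5,r3:-10,r4:Add1

STATUS = TAG Add1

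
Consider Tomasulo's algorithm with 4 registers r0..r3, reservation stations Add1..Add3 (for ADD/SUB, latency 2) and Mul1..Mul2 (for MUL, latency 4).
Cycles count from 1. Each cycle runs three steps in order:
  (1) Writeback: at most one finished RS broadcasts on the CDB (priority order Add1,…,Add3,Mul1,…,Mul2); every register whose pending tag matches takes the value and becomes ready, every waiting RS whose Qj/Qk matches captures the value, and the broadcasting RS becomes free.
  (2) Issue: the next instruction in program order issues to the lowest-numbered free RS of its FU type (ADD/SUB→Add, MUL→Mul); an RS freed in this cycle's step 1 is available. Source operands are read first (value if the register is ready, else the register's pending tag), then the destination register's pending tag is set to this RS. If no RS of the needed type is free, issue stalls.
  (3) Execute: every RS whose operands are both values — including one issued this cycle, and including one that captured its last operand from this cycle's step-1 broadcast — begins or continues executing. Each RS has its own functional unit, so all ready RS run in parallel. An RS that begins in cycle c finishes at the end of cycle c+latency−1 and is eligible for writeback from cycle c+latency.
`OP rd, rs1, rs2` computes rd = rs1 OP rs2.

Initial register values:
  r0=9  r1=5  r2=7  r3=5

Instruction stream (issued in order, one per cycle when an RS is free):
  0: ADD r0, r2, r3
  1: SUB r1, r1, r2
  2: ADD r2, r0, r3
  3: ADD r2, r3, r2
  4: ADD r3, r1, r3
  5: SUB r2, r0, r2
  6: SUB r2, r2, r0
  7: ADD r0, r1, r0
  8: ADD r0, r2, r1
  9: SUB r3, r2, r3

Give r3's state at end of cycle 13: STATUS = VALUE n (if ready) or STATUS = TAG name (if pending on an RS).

STATUS = TAG Add3

  c1: issue ADD r0<-Add1  regs: r0:Add1,r1:5,r2:7,r3:5
  c2: issue SUB r1<-Add2  regs: r0:Add1,r1:Add2,r2:7,r3:5
  c3: CDB Add1=12; issue ADD r2<-Add1  regs: r0:12,r1:Add2,r2:Add1,r3:5
  c4: CDB Add2=-2; issue ADD r2<-Add2  regs: r0:12,r1:-2,r2:Add2,r3:5
  c5: CDB Add1=17; issue ADD r3<-Add1  regs: r0:12,r1:-2,r2:Add2,r3:Add1
  c6: issue SUB r2<-Add3  regs: r0:12,r1:-2,r2:Add3,r3:Add1
  c7: CDB Add1=3; issue SUB r2<-Add1  regs: r0:12,r1:-2,r2:Add1,r3:3
  c8: CDB Add2=22; issue ADD r0<-Add2  regs: r0:Add2,r1:-2,r2:Add1,r3:3
  c9: stall  regs: r0:Add2,r1:-2,r2:Add1,r3:3
  c10: CDB Add2=10; issue ADD r0<-Add2  regs: r0:Add2,r1:-2,r2:Add1,r3:3
  c11: CDB Add3=-10; issue SUB r3<-Add3  regs: r0:Add2,r1:-2,r2:Add1,r3:Add3
  c12: -  regs: r0:Add2,r1:-2,r2:Add1,r3:Add3
  c13: CDB Add1=-22  regs: r0:Add2,r1:-2,r2:-22,r3:Add3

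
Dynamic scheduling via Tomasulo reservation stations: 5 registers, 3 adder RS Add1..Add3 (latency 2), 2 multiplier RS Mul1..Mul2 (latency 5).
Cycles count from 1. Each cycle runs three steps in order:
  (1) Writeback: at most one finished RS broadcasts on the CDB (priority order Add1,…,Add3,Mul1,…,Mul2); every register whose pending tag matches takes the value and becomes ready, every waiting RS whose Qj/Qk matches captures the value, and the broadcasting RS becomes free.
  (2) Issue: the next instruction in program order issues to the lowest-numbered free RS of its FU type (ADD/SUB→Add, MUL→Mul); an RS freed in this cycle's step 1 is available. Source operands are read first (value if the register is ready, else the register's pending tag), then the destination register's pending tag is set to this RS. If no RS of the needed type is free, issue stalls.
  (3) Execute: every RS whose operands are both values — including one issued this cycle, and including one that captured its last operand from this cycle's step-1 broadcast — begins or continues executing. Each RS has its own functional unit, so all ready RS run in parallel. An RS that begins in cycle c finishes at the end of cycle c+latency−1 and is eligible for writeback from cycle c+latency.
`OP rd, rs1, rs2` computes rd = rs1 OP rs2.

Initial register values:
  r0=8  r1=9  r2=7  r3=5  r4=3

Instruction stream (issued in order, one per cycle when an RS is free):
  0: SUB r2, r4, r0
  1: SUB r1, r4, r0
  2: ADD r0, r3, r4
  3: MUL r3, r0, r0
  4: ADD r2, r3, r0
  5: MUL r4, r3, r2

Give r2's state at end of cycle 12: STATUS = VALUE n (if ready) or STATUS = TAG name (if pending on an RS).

STATUS = VALUE 72

cycle 1: issue SUB r2<-Add1 // r0:8,r1:9,r2:Add1,r3:5,r4:3
cycle 2: issue SUB r1<-Add2 // r0:8,r1:Add2,r2:Add1,r3:5,r4:3
cycle 3: CDB Add1=-5; issue ADD r0<-Add1 // r0:Add1,r1:Add2,r2:-5,r3:5,r4:3
cycle 4: CDB Add2=-5; issue MUL r3<-Mul1 // r0:Add1,r1:-5,r2:-5,r3:Mul1,r4:3
cycle 5: CDB Add1=8; issue ADD r2<-Add1 // r0:8,r1:-5,r2:Add1,r3:Mul1,r4:3
cycle 6: issue MUL r4<-Mul2 // r0:8,r1:-5,r2:Add1,r3:Mul1,r4:Mul2
cycle 7: - // r0:8,r1:-5,r2:Add1,r3:Mul1,r4:Mul2
cycle 8: - // r0:8,r1:-5,r2:Add1,r3:Mul1,r4:Mul2
cycle 9: - // r0:8,r1:-5,r2:Add1,r3:Mul1,r4:Mul2
cycle 10: CDB Mul1=64 // r0:8,r1:-5,r2:Add1,r3:64,r4:Mul2
cycle 11: - // r0:8,r1:-5,r2:Add1,r3:64,r4:Mul2
cycle 12: CDB Add1=72 // r0:8,r1:-5,r2:72,r3:64,r4:Mul2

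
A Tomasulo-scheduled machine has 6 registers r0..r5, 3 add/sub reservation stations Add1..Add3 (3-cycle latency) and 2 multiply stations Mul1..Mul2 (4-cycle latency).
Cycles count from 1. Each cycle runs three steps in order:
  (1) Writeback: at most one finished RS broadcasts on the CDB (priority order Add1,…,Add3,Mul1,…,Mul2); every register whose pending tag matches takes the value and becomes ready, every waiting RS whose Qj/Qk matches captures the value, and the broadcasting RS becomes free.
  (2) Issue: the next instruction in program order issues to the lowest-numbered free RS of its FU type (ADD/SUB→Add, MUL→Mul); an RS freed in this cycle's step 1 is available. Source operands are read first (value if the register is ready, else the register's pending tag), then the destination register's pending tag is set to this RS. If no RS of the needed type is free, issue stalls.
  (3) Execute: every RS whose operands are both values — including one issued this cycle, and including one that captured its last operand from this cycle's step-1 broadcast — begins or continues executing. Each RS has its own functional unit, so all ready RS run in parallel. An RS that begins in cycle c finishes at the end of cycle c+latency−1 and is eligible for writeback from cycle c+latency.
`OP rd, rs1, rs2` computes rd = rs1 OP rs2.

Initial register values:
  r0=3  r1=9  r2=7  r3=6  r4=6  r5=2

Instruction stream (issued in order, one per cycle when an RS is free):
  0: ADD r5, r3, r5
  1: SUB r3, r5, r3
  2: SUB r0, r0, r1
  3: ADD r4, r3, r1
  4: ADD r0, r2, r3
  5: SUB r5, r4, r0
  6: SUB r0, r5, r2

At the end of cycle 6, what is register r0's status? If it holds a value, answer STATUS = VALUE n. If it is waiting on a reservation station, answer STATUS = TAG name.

c1: issue ADD r5<-Add1 | r0:3,r1:9,r2:7,r3:6,r4:6,r5:Add1
c2: issue SUB r3<-Add2 | r0:3,r1:9,r2:7,r3:Add2,r4:6,r5:Add1
c3: issue SUB r0<-Add3 | r0:Add3,r1:9,r2:7,r3:Add2,r4:6,r5:Add1
c4: CDB Add1=8; issue ADD r4<-Add1 | r0:Add3,r1:9,r2:7,r3:Add2,r4:Add1,r5:8
c5: stall | r0:Add3,r1:9,r2:7,r3:Add2,r4:Add1,r5:8
c6: CDB Add3=-6; issue ADD r0<-Add3 | r0:Add3,r1:9,r2:7,r3:Add2,r4:Add1,r5:8

STATUS = TAG Add3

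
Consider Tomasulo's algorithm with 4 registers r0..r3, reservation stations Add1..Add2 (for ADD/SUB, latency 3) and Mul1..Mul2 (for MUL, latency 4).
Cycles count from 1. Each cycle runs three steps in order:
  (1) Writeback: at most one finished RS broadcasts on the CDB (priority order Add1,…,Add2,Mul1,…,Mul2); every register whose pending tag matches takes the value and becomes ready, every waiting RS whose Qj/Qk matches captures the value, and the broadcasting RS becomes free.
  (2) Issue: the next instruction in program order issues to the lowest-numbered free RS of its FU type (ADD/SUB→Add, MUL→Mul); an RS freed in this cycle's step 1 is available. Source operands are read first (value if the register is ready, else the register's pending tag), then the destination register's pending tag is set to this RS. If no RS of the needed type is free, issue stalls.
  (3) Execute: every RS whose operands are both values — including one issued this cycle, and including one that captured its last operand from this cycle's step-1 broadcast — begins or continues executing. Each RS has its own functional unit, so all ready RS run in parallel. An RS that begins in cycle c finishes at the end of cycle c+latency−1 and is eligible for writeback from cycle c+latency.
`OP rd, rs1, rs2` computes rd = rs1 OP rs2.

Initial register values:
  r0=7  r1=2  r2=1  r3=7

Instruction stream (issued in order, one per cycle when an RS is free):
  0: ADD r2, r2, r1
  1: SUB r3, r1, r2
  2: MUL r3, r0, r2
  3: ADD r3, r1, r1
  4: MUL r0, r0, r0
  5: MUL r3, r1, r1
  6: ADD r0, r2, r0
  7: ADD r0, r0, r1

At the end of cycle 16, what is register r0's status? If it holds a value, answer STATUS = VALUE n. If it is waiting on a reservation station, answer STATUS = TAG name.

STATUS = VALUE 54

c1: issue ADD r2<-Add1 | r0:7,r1:2,r2:Add1,r3:7
c2: issue SUB r3<-Add2 | r0:7,r1:2,r2:Add1,r3:Add2
c3: issue MUL r3<-Mul1 | r0:7,r1:2,r2:Add1,r3:Mul1
c4: CDB Add1=3; issue ADD r3<-Add1 | r0:7,r1:2,r2:3,r3:Add1
c5: issue MUL r0<-Mul2 | r0:Mul2,r1:2,r2:3,r3:Add1
c6: stall | r0:Mul2,r1:2,r2:3,r3:Add1
c7: CDB Add1=4; stall | r0:Mul2,r1:2,r2:3,r3:4
c8: CDB Add2=-1; stall | r0:Mul2,r1:2,r2:3,r3:4
c9: CDB Mul1=21; issue MUL r3<-Mul1 | r0:Mul2,r1:2,r2:3,r3:Mul1
c10: CDB Mul2=49; issue ADD r0<-Add1 | r0:Add1,r1:2,r2:3,r3:Mul1
c11: issue ADD r0<-Add2 | r0:Add2,r1:2,r2:3,r3:Mul1
c12: - | r0:Add2,r1:2,r2:3,r3:Mul1
c13: CDB Add1=52 | r0:Add2,r1:2,r2:3,r3:Mul1
c14: CDB Mul1=4 | r0:Add2,r1:2,r2:3,r3:4
c15: - | r0:Add2,r1:2,r2:3,r3:4
c16: CDB Add2=54 | r0:54,r1:2,r2:3,r3:4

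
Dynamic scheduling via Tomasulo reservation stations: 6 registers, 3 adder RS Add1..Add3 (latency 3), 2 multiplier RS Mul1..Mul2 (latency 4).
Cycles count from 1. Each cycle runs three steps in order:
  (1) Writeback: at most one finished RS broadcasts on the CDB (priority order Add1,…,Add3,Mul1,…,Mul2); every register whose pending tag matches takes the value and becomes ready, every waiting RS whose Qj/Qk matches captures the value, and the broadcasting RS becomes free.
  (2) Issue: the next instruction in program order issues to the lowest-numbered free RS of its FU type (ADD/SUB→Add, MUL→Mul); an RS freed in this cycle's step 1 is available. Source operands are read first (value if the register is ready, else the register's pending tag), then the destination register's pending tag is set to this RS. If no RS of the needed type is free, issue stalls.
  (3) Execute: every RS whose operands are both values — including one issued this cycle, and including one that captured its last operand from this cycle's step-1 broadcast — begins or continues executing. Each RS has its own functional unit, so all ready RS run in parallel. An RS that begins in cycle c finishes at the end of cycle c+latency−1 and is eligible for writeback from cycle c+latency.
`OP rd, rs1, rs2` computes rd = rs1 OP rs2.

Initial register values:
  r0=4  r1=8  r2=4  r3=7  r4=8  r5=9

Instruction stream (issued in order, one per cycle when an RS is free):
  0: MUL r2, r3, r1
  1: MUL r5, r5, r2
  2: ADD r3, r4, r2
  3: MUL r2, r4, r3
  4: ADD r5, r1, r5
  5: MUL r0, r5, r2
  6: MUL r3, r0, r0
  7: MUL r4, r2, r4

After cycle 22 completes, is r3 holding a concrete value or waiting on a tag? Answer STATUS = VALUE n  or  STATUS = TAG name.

cycle 1: issue MUL r2<-Mul1 // r0:4,r1:8,r2:Mul1,r3:7,r4:8,r5:9
cycle 2: issue MUL r5<-Mul2 // r0:4,r1:8,r2:Mul1,r3:7,r4:8,r5:Mul2
cycle 3: issue ADD r3<-Add1 // r0:4,r1:8,r2:Mul1,r3:Add1,r4:8,r5:Mul2
cycle 4: stall // r0:4,r1:8,r2:Mul1,r3:Add1,r4:8,r5:Mul2
cycle 5: CDB Mul1=56; issue MUL r2<-Mul1 // r0:4,r1:8,r2:Mul1,r3:Add1,r4:8,r5:Mul2
cycle 6: issue ADD r5<-Add2 // r0:4,r1:8,r2:Mul1,r3:Add1,r4:8,r5:Add2
cycle 7: stall // r0:4,r1:8,r2:Mul1,r3:Add1,r4:8,r5:Add2
cycle 8: CDB Add1=64; stall // r0:4,r1:8,r2:Mul1,r3:64,r4:8,r5:Add2
cycle 9: CDB Mul2=504; issue MUL r0<-Mul2 // r0:Mul2,r1:8,r2:Mul1,r3:64,r4:8,r5:Add2
cycle 10: stall // r0:Mul2,r1:8,r2:Mul1,r3:64,r4:8,r5:Add2
cycle 11: stall // r0:Mul2,r1:8,r2:Mul1,r3:64,r4:8,r5:Add2
cycle 12: CDB Add2=512; stall // r0:Mul2,r1:8,r2:Mul1,r3:64,r4:8,r5:512
cycle 13: CDB Mul1=512; issue MUL r3<-Mul1 // r0:Mul2,r1:8,r2:512,r3:Mul1,r4:8,r5:512
cycle 14: stall // r0:Mul2,r1:8,r2:512,r3:Mul1,r4:8,r5:512
cycle 15: stall // r0:Mul2,r1:8,r2:512,r3:Mul1,r4:8,r5:512
cycle 16: stall // r0:Mul2,r1:8,r2:512,r3:Mul1,r4:8,r5:512
cycle 17: CDB Mul2=262144; issue MUL r4<-Mul2 // r0:262144,r1:8,r2:512,r3:Mul1,r4:Mul2,r5:512
cycle 18: - // r0:262144,r1:8,r2:512,r3:Mul1,r4:Mul2,r5:512
cycle 19: - // r0:262144,r1:8,r2:512,r3:Mul1,r4:Mul2,r5:512
cycle 20: - // r0:262144,r1:8,r2:512,r3:Mul1,r4:Mul2,r5:512
cycle 21: CDB Mul1=68719476736 // r0:262144,r1:8,r2:512,r3:68719476736,r4:Mul2,r5:512
cycle 22: CDB Mul2=4096 // r0:262144,r1:8,r2:512,r3:68719476736,r4:4096,r5:512

STATUS = VALUE 68719476736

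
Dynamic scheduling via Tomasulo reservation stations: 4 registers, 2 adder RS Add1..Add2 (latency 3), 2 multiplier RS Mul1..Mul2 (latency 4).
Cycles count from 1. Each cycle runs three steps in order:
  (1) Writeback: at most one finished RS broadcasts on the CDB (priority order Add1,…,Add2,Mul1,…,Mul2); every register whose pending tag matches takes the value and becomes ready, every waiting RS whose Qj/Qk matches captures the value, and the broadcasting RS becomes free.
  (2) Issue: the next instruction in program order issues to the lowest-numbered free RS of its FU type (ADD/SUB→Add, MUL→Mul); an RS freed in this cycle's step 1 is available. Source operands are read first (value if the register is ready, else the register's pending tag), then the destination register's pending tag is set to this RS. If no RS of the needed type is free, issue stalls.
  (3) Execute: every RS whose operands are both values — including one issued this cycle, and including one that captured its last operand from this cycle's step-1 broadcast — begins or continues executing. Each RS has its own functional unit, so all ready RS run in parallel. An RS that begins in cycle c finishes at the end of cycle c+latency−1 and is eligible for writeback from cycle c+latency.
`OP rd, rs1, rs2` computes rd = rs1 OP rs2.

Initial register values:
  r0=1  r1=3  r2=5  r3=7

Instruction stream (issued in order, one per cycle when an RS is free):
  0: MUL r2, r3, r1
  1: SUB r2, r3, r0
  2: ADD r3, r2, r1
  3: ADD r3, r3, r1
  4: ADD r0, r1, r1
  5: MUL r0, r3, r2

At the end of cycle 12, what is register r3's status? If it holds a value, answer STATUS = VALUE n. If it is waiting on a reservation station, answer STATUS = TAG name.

STATUS = VALUE 12

cycle 1: issue MUL r2<-Mul1 // r0:1,r1:3,r2:Mul1,r3:7
cycle 2: issue SUB r2<-Add1 // r0:1,r1:3,r2:Add1,r3:7
cycle 3: issue ADD r3<-Add2 // r0:1,r1:3,r2:Add1,r3:Add2
cycle 4: stall // r0:1,r1:3,r2:Add1,r3:Add2
cycle 5: CDB Add1=6; issue ADD r3<-Add1 // r0:1,r1:3,r2:6,r3:Add1
cycle 6: CDB Mul1=21; stall // r0:1,r1:3,r2:6,r3:Add1
cycle 7: stall // r0:1,r1:3,r2:6,r3:Add1
cycle 8: CDB Add2=9; issue ADD r0<-Add2 // r0:Add2,r1:3,r2:6,r3:Add1
cycle 9: issue MUL r0<-Mul1 // r0:Mul1,r1:3,r2:6,r3:Add1
cycle 10: - // r0:Mul1,r1:3,r2:6,r3:Add1
cycle 11: CDB Add1=12 // r0:Mul1,r1:3,r2:6,r3:12
cycle 12: CDB Add2=6 // r0:Mul1,r1:3,r2:6,r3:12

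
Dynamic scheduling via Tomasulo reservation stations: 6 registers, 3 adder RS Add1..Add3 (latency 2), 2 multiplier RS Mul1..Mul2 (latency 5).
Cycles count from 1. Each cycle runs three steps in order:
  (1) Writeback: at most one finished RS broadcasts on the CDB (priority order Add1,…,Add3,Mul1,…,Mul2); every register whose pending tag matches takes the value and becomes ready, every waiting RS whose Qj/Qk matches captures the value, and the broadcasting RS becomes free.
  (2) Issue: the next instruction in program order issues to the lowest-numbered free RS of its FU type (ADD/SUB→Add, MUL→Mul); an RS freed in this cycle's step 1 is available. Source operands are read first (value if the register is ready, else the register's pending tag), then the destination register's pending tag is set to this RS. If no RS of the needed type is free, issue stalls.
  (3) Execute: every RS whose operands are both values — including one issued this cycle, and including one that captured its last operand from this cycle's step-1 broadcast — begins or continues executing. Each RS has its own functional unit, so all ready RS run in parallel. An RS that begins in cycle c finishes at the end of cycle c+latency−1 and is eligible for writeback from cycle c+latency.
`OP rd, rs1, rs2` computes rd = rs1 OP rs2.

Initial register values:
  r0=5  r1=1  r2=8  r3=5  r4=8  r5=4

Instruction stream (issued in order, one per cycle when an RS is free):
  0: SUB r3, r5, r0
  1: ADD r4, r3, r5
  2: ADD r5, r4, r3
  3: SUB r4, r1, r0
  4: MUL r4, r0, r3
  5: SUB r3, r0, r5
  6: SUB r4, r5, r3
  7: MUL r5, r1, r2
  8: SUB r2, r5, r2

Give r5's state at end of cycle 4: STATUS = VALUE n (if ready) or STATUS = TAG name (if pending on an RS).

STATUS = TAG Add1

  c1: issue SUB r3<-Add1  regs: r0:5,r1:1,r2:8,r3:Add1,r4:8,r5:4
  c2: issue ADD r4<-Add2  regs: r0:5,r1:1,r2:8,r3:Add1,r4:Add2,r5:4
  c3: CDB Add1=-1; issue ADD r5<-Add1  regs: r0:5,r1:1,r2:8,r3:-1,r4:Add2,r5:Add1
  c4: issue SUB r4<-Add3  regs: r0:5,r1:1,r2:8,r3:-1,r4:Add3,r5:Add1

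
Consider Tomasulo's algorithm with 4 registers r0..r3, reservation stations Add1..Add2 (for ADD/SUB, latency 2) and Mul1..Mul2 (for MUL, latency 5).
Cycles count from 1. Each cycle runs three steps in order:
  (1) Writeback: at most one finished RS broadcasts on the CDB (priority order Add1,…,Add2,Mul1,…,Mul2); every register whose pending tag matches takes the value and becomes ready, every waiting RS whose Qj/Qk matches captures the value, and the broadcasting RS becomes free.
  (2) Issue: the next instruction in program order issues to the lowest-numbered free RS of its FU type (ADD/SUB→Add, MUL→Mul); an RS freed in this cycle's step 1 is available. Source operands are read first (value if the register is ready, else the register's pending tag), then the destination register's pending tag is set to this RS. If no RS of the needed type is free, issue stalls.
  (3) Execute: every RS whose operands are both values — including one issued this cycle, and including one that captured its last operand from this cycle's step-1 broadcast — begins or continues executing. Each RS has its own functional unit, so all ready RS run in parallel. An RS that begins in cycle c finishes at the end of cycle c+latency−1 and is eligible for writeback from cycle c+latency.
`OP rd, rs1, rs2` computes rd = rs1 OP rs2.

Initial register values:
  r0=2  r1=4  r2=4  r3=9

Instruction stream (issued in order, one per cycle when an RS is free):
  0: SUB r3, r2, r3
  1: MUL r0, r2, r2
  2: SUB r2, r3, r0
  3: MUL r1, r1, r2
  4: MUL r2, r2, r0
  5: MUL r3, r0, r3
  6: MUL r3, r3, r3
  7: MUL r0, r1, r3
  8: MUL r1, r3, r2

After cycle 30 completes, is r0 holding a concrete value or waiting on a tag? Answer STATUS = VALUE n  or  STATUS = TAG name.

STATUS = VALUE -537600

  c1: issue SUB r3<-Add1  regs: r0:2,r1:4,r2:4,r3:Add1
  c2: issue MUL r0<-Mul1  regs: r0:Mul1,r1:4,r2:4,r3:Add1
  c3: CDB Add1=-5; issue SUB r2<-Add1  regs: r0:Mul1,r1:4,r2:Add1,r3:-5
  c4: issue MUL r1<-Mul2  regs: r0:Mul1,r1:Mul2,r2:Add1,r3:-5
  c5: stall  regs: r0:Mul1,r1:Mul2,r2:Add1,r3:-5
  c6: stall  regs: r0:Mul1,r1:Mul2,r2:Add1,r3:-5
  c7: CDB Mul1=16; issue MUL r2<-Mul1  regs: r0:16,r1:Mul2,r2:Mul1,r3:-5
  c8: stall  regs: r0:16,r1:Mul2,r2:Mul1,r3:-5
  c9: CDB Add1=-21; stall  regs: r0:16,r1:Mul2,r2:Mul1,r3:-5
  c10: stall  regs: r0:16,r1:Mul2,r2:Mul1,r3:-5
  c11: stall  regs: r0:16,r1:Mul2,r2:Mul1,r3:-5
  c12: stall  regs: r0:16,r1:Mul2,r2:Mul1,r3:-5
  c13: stall  regs: r0:16,r1:Mul2,r2:Mul1,r3:-5
  c14: CDB Mul1=-336; issue MUL r3<-Mul1  regs: r0:16,r1:Mul2,r2:-336,r3:Mul1
  c15: CDB Mul2=-84; issue MUL r3<-Mul2  regs: r0:16,r1:-84,r2:-336,r3:Mul2
  c16: stall  regs: r0:16,r1:-84,r2:-336,r3:Mul2
  c17: stall  regs: r0:16,r1:-84,r2:-336,r3:Mul2
  c18: stall  regs: r0:16,r1:-84,r2:-336,r3:Mul2
  c19: CDB Mul1=-80; issue MUL r0<-Mul1  regs: r0:Mul1,r1:-84,r2:-336,r3:Mul2
  c20: stall  regs: r0:Mul1,r1:-84,r2:-336,r3:Mul2
  c21: stall  regs: r0:Mul1,r1:-84,r2:-336,r3:Mul2
  c22: stall  regs: r0:Mul1,r1:-84,r2:-336,r3:Mul2
  c23: stall  regs: r0:Mul1,r1:-84,r2:-336,r3:Mul2
  c24: CDB Mul2=6400; issue MUL r1<-Mul2  regs: r0:Mul1,r1:Mul2,r2:-336,r3:6400
  c25: -  regs: r0:Mul1,r1:Mul2,r2:-336,r3:6400
  c26: -  regs: r0:Mul1,r1:Mul2,r2:-336,r3:6400
  c27: -  regs: r0:Mul1,r1:Mul2,r2:-336,r3:6400
  c28: -  regs: r0:Mul1,r1:Mul2,r2:-336,r3:6400
  c29: CDB Mul1=-537600  regs: r0:-537600,r1:Mul2,r2:-336,r3:6400
  c30: CDB Mul2=-2150400  regs: r0:-537600,r1:-2150400,r2:-336,r3:6400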